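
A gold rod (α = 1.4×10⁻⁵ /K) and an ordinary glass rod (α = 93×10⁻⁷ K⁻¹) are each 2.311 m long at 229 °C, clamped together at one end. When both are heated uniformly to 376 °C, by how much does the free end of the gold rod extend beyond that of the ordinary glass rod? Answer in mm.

ΔT = 147 K
gold: ΔL = 1.4×10⁻⁵ × 2.311 m × 147 = 4.7560×10⁻³ m = 4.7560 mm
ordinary glass: ΔL = 93×10⁻⁷ × 2.311 m × 147 = 3.1594×10⁻³ m = 3.1594 mm
difference = 4.7560 − 3.1594 = 1.5966 mm

1.60 mm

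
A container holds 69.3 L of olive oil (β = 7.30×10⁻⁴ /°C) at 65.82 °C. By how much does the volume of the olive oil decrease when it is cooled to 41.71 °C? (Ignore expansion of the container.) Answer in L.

|ΔT| = |41.71 − 65.82| = 24.11 K
ΔV = βV₀ΔT = (7.30×10⁻⁴)(69.3)(24.11) = 1.22 L

ΔV = 1.22 L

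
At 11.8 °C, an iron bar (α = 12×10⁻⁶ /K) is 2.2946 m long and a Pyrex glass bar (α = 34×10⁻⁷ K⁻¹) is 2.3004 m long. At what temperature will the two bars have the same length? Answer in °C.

L₁(1 + α₁ΔT) = L₂(1 + α₂ΔT) ⇒ ΔT = (L₂ − L₁)/(α₁L₁ − α₂L₂)
L₂ − L₁ = 2.3004 − 2.2946 = 5.80×10⁻³ m
α₁L₁ − α₂L₂ = 12×10⁻⁶×2.2946 − 34×10⁻⁷×2.3004 = 1.971384×10⁻⁵ m/K
ΔT = 5.80×10⁻³ / 1.971384×10⁻⁵ = 294.210 K
T = 11.8 + 294.210 = 306.010 °C

T = 306.0 °C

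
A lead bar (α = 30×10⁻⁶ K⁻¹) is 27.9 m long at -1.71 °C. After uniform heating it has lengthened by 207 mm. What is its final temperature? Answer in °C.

T = 246 °C

ΔL = αL₀ΔT ⇒ ΔT = ΔL / (αL₀)
ΔT = 207×10⁻³ m / (30×10⁻⁶ × 27.9 m) = 247.31 K
T = -1.71 + 247.31 = 245.60 °C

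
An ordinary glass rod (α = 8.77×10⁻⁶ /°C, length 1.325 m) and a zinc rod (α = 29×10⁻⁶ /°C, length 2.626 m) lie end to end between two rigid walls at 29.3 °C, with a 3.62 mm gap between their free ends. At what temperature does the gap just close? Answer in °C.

T = 70.5 °C

Gap closes when ΔL₁ + ΔL₂ = 3.62 mm = 3.62×10⁻³ m
(α₁L₁ + α₂L₂)ΔT = g
α₁L₁ + α₂L₂ = 8.77×10⁻⁶×1.325 + 29×10⁻⁶×2.626 = 8.777425×10⁻⁵ m/K
ΔT = 3.62×10⁻³ / 8.777425×10⁻⁵ = 41.242 K
T = 29.3 + 41.242 = 70.542 °C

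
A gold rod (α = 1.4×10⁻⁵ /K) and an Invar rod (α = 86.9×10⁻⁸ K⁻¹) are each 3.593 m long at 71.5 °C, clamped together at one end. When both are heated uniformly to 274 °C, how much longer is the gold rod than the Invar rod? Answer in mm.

ΔT = 202.5 K
gold: ΔL = 1.4×10⁻⁵ × 3.593 m × 202.5 = 1.0186×10⁻² m = 10.186 mm
Invar: ΔL = 86.9×10⁻⁸ × 3.593 m × 202.5 = 6.3227×10⁻⁴ m = 0.63227 mm
difference = 10.186 − 0.63227 = 9.55373 mm

9.55 mm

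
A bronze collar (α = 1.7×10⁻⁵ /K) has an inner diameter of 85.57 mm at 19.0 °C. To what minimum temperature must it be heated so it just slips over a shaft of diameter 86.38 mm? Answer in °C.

Required Δd = 86.38 − 85.57 = 0.81 mm
Δd = αd₀ΔT ⇒ ΔT = Δd/(αd₀) = 0.81 / (1.7×10⁻⁵ × 85.57) = 556.82 K
T_min = 19.0 + 556.82 = 575.82 °C

T = 576 °C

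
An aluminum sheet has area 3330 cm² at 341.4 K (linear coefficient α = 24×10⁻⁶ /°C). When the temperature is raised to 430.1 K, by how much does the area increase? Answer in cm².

Area coefficient ≈ 2α; |ΔT| = 88.7 K
ΔA = 2αA₀ΔT = 2(24×10⁻⁶)(3330)(88.7) = 14.2 cm²

ΔA = 14.2 cm²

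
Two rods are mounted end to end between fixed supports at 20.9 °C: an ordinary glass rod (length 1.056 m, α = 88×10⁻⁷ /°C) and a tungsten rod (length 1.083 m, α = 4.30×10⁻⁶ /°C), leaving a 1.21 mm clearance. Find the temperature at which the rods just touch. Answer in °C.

α₁L₁ = 9.2928×10⁻⁶ m/K, α₂L₂ = 4.6569×10⁻⁶ m/K → total 1.39497×10⁻⁵ m/K
ΔT = g/(α₁L₁+α₂L₂) = 1.21×10⁻³ / 1.39497×10⁻⁵ = 86.74 K
T = 20.9 + 86.74 = 107.64 °C

T = 108 °C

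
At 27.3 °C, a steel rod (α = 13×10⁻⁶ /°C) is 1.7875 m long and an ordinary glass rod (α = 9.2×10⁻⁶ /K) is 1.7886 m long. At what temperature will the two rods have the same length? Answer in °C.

L₁(1 + α₁ΔT) = L₂(1 + α₂ΔT) ⇒ ΔT = (L₂ − L₁)/(α₁L₁ − α₂L₂)
L₂ − L₁ = 1.7886 − 1.7875 = 1.10×10⁻³ m
α₁L₁ − α₂L₂ = 13×10⁻⁶×1.7875 − 9.2×10⁻⁶×1.7886 = 6.78238×10⁻⁶ m/K
ΔT = 1.10×10⁻³ / 6.78238×10⁻⁶ = 162.185 K
T = 27.3 + 162.185 = 189.485 °C

T = 189.5 °C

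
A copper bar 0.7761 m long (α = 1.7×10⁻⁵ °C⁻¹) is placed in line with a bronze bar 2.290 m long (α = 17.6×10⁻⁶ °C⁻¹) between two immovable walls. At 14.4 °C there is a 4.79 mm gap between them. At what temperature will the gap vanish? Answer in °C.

T = 104 °C

Gap closes when ΔL₁ + ΔL₂ = 4.79 mm = 4.79×10⁻³ m
(α₁L₁ + α₂L₂)ΔT = g
α₁L₁ + α₂L₂ = 1.7×10⁻⁵×0.7761 + 17.6×10⁻⁶×2.290 = 5.34977×10⁻⁵ m/K
ΔT = 4.79×10⁻³ / 5.34977×10⁻⁵ = 89.54 K
T = 14.4 + 89.54 = 103.94 °C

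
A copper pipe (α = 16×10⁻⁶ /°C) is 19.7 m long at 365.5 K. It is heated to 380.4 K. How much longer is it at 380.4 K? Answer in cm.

|ΔT| = |380.4 − 365.5| = 14.9 K
ΔL = αL₀ΔT = (16×10⁻⁶)(19.7)(14.9) = 4.70×10⁻³ m

ΔL = 0.470 cm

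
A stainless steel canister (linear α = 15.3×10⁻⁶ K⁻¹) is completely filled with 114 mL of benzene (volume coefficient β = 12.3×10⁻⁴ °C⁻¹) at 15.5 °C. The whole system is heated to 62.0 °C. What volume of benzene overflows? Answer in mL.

6.28 mL

The canister also expands: β_container ≈ 3α = 4.59×10⁻⁵ /K
Net overflow = V₀(β_liq − 3α_cont)ΔT
β − 3α = 1.23×10⁻³ − 4.59×10⁻⁵ = 1.1841×10⁻³ /K; ΔT = 46.5 K
ΔV = 114 × 1.1841×10⁻³ × 46.5 = 6.28 mL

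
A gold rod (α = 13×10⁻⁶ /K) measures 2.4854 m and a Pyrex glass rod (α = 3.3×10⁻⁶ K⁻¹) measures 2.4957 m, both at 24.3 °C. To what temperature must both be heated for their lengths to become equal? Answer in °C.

Equal length when α₁L₁ΔT − α₂L₂ΔT = L₂ − L₁ = 1.03×10⁻² m
α₁L₁ = 3.23102×10⁻⁵, α₂L₂ = 8.23581×10⁻⁶ → Δ(αL) = 2.407439×10⁻⁵ m/K
ΔT = 1.03×10⁻² / 2.407439×10⁻⁵ = 427.841 K, so T = 24.3 + 427.841 = 452.141 °C

T = 452.1 °C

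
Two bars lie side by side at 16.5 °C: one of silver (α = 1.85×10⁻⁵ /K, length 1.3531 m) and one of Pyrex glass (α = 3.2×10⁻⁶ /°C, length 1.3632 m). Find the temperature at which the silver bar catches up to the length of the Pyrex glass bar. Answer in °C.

T = 505.1 °C

Equal length when α₁L₁ΔT − α₂L₂ΔT = L₂ − L₁ = 1.01×10⁻² m
α₁L₁ = 2.503235×10⁻⁵, α₂L₂ = 4.36224×10⁻⁶ → Δ(αL) = 2.067011×10⁻⁵ m/K
ΔT = 1.01×10⁻² / 2.067011×10⁻⁵ = 488.628 K, so T = 16.5 + 488.628 = 505.128 °C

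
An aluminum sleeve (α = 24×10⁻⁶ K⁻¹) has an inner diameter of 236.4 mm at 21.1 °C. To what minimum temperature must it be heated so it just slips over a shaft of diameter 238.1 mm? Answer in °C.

Required Δd = 238.1 − 236.4 = 1.7 mm
Δd = αd₀ΔT ⇒ ΔT = Δd/(αd₀) = 1.7 / (24×10⁻⁶ × 236.4) = 299.63 K
T_min = 21.1 + 299.63 = 320.73 °C

T = 321 °C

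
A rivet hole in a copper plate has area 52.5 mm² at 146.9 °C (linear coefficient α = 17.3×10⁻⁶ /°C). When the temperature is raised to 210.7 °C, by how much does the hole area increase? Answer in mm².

ΔA = 0.116 mm²

Area coefficient ≈ 2α; |ΔT| = 63.8 K
ΔA = 2αA₀ΔT = 2(17.3×10⁻⁶)(52.5)(63.8) = 0.116 mm²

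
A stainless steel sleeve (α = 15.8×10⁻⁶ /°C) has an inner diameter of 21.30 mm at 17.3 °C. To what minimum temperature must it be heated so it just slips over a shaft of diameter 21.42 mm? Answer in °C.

T = 374 °C

Required Δd = 21.42 − 21.30 = 0.12 mm
Δd = αd₀ΔT ⇒ ΔT = Δd/(αd₀) = 0.12 / (15.8×10⁻⁶ × 21.30) = 356.57 K
T_min = 17.3 + 356.57 = 373.87 °C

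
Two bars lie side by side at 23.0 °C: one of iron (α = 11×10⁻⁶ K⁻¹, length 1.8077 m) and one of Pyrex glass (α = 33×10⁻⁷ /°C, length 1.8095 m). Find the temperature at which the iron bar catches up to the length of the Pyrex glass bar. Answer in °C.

Equal length when α₁L₁ΔT − α₂L₂ΔT = L₂ − L₁ = 1.80×10⁻³ m
α₁L₁ = 1.98847×10⁻⁵, α₂L₂ = 5.97135×10⁻⁶ → Δ(αL) = 1.391335×10⁻⁵ m/K
ΔT = 1.80×10⁻³ / 1.391335×10⁻⁵ = 129.372 K, so T = 23.0 + 129.372 = 152.372 °C

T = 152.4 °C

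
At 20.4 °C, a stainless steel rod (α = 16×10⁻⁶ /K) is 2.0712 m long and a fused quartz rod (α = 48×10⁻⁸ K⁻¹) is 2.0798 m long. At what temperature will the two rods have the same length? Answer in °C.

L₁(1 + α₁ΔT) = L₂(1 + α₂ΔT) ⇒ ΔT = (L₂ − L₁)/(α₁L₁ − α₂L₂)
L₂ − L₁ = 2.0798 − 2.0712 = 8.60×10⁻³ m
α₁L₁ − α₂L₂ = 16×10⁻⁶×2.0712 − 48×10⁻⁸×2.0798 = 3.2140896×10⁻⁵ m/K
ΔT = 8.60×10⁻³ / 3.2140896×10⁻⁵ = 267.572 K
T = 20.4 + 267.572 = 287.972 °C

T = 288.0 °C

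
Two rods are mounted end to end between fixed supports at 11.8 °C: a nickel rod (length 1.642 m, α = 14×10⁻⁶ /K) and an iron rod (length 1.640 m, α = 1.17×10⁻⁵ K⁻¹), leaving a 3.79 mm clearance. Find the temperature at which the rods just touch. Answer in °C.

Gap closes when ΔL₁ + ΔL₂ = 3.79 mm = 3.79×10⁻³ m
(α₁L₁ + α₂L₂)ΔT = g
α₁L₁ + α₂L₂ = 14×10⁻⁶×1.642 + 1.17×10⁻⁵×1.640 = 4.2176×10⁻⁵ m/K
ΔT = 3.79×10⁻³ / 4.2176×10⁻⁵ = 89.86 K
T = 11.8 + 89.86 = 101.66 °C

T = 102 °C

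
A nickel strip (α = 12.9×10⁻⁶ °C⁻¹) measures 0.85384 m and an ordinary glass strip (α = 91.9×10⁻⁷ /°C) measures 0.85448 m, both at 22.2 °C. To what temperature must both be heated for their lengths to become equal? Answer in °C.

Equal length when α₁L₁ΔT − α₂L₂ΔT = L₂ − L₁ = 6.40×10⁻⁴ m
α₁L₁ = 1.1014536×10⁻⁵, α₂L₂ = 7.8526712×10⁻⁶ → Δ(αL) = 3.1618648×10⁻⁶ m/K
ΔT = 6.40×10⁻⁴ / 3.1618648×10⁻⁶ = 202.412 K, so T = 22.2 + 202.412 = 224.612 °C

T = 224.6 °C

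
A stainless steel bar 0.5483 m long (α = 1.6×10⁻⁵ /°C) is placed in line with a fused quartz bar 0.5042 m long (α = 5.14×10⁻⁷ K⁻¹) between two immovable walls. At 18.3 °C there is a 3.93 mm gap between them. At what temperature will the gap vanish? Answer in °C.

Gap closes when ΔL₁ + ΔL₂ = 3.93 mm = 3.93×10⁻³ m
(α₁L₁ + α₂L₂)ΔT = g
α₁L₁ + α₂L₂ = 1.6×10⁻⁵×0.5483 + 5.14×10⁻⁷×0.5042 = 9.0319588×10⁻⁶ m/K
ΔT = 3.93×10⁻³ / 9.0319588×10⁻⁶ = 435.12 K
T = 18.3 + 435.12 = 453.42 °C

T = 453 °C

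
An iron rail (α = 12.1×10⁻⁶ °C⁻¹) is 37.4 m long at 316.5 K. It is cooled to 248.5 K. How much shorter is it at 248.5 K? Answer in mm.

|ΔT| = |248.5 − 316.5| = 68.0 K
ΔL = αL₀ΔT = (12.1×10⁻⁶)(37.4)(68.0) = 3.08×10⁻² m

ΔL = 30.8 mm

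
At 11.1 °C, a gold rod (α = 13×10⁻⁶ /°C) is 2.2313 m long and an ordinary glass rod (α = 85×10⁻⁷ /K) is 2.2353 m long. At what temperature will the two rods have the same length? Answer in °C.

T = 410.8 °C

Equal length when α₁L₁ΔT − α₂L₂ΔT = L₂ − L₁ = 4.00×10⁻³ m
α₁L₁ = 2.90069×10⁻⁵, α₂L₂ = 1.900005×10⁻⁵ → Δ(αL) = 1.000685×10⁻⁵ m/K
ΔT = 4.00×10⁻³ / 1.000685×10⁻⁵ = 399.726 K, so T = 11.1 + 399.726 = 410.826 °C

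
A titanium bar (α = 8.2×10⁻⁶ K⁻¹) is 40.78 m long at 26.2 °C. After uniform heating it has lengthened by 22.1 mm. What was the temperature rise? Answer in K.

ΔL = αL₀ΔT ⇒ ΔT = ΔL / (αL₀)
ΔT = 22.1×10⁻³ m / (8.2×10⁻⁶ × 40.78 m) = 66.089 K

ΔT = 66.1 K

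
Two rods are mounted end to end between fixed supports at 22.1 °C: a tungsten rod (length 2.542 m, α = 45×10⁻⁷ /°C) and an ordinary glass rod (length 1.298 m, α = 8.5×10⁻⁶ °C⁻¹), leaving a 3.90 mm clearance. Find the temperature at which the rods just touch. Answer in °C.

T = 196 °C

α₁L₁ = 1.1439×10⁻⁵ m/K, α₂L₂ = 1.1033×10⁻⁵ m/K → total 2.2472×10⁻⁵ m/K
ΔT = g/(α₁L₁+α₂L₂) = 3.90×10⁻³ / 2.2472×10⁻⁵ = 173.55 K
T = 22.1 + 173.55 = 195.65 °C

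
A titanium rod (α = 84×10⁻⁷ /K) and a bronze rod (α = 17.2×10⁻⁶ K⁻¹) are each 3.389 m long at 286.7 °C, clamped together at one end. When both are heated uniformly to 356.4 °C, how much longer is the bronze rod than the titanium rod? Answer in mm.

ΔT = 69.7 K
titanium: ΔL = 84×10⁻⁷ × 3.389 m × 69.7 = 1.9842×10⁻³ m = 1.9842 mm
bronze: ΔL = 17.2×10⁻⁶ × 3.389 m × 69.7 = 4.0629×10⁻³ m = 4.0629 mm
difference = 4.0629 − 1.9842 = 2.0787 mm

2.08 mm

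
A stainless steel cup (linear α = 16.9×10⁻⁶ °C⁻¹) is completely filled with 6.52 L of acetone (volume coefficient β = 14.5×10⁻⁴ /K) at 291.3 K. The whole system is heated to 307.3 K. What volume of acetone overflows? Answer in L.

The cup also expands: β_container ≈ 3α = 5.07×10⁻⁵ /K
Net overflow = V₀(β_liq − 3α_cont)ΔT
β − 3α = 1.45×10⁻³ − 5.07×10⁻⁵ = 1.3993×10⁻³ /K; ΔT = 16.0 K
ΔV = 6.52 × 1.3993×10⁻³ × 16.0 = 0.146 L

0.146 L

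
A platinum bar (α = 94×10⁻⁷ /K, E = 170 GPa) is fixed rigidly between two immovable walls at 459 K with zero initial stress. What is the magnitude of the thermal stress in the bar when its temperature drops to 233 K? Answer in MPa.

Fully constrained: the free strain ε = αΔT is blocked, so σ = Eε = EαΔT.
|ΔT| = 226 K
σ = 170×10⁹ × 94×10⁻⁷ × 226 = 3.61×10⁸ Pa

σ = 361 MPa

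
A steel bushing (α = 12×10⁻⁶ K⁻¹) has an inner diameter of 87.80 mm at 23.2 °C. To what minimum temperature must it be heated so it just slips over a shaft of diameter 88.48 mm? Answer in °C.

T = 669 °C

Required Δd = 88.48 − 87.80 = 0.68 mm
Δd = αd₀ΔT ⇒ ΔT = Δd/(αd₀) = 0.68 / (12×10⁻⁶ × 87.80) = 645.41 K
T_min = 23.2 + 645.41 = 668.61 °C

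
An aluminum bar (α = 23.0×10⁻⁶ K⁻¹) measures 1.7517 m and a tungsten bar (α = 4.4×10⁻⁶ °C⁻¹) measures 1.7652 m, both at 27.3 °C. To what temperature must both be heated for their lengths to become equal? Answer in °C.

T = 442.4 °C

L₁(1 + α₁ΔT) = L₂(1 + α₂ΔT) ⇒ ΔT = (L₂ − L₁)/(α₁L₁ − α₂L₂)
L₂ − L₁ = 1.7652 − 1.7517 = 1.35×10⁻² m
α₁L₁ − α₂L₂ = 23.0×10⁻⁶×1.7517 − 4.4×10⁻⁶×1.7652 = 3.252222×10⁻⁵ m/K
ΔT = 1.35×10⁻² / 3.252222×10⁻⁵ = 415.101 K
T = 27.3 + 415.101 = 442.401 °C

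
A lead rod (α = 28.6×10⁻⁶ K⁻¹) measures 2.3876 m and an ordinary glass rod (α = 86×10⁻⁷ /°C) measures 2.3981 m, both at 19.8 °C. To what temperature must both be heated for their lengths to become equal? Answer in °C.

Equal length when α₁L₁ΔT − α₂L₂ΔT = L₂ − L₁ = 1.05×10⁻² m
α₁L₁ = 6.828536×10⁻⁵, α₂L₂ = 2.062366×10⁻⁵ → Δ(αL) = 4.76617×10⁻⁵ m/K
ΔT = 1.05×10⁻² / 4.76617×10⁻⁵ = 220.303 K, so T = 19.8 + 220.303 = 240.103 °C

T = 240.1 °C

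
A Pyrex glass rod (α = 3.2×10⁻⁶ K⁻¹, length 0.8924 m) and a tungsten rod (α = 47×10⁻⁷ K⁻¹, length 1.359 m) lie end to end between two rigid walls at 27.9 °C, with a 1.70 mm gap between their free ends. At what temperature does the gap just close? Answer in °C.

α₁L₁ = 2.85568×10⁻⁶ m/K, α₂L₂ = 6.3873×10⁻⁶ m/K → total 9.24298×10⁻⁶ m/K
ΔT = g/(α₁L₁+α₂L₂) = 1.70×10⁻³ / 9.24298×10⁻⁶ = 183.92 K
T = 27.9 + 183.92 = 211.82 °C

T = 212 °C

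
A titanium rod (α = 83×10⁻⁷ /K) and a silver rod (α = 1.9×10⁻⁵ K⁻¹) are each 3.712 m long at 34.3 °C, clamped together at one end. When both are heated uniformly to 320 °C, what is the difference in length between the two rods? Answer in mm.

ΔT = 285.7 K
titanium: ΔL = 83×10⁻⁷ × 3.712 m × 285.7 = 8.8023×10⁻³ m = 8.8023 mm
silver: ΔL = 1.9×10⁻⁵ × 3.712 m × 285.7 = 2.0150×10⁻² m = 20.150 mm
difference = 20.150 − 8.8023 = 11.3477 mm

11.3 mm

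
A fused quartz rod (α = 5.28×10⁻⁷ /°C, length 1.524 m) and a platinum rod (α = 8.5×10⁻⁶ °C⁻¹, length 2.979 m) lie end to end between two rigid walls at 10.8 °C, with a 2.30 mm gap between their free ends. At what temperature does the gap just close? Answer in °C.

T = 98.8 °C

α₁L₁ = 8.04672×10⁻⁷ m/K, α₂L₂ = 2.53215×10⁻⁵ m/K → total 2.6126172×10⁻⁵ m/K
ΔT = g/(α₁L₁+α₂L₂) = 2.30×10⁻³ / 2.6126172×10⁻⁵ = 88.034 K
T = 10.8 + 88.034 = 98.834 °C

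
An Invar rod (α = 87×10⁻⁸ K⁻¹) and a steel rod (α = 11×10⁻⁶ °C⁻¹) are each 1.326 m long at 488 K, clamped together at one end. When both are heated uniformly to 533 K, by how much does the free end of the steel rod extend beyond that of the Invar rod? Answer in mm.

ΔT = 45 K
Invar: ΔL = 87×10⁻⁸ × 1.326 m × 45 = 5.1913×10⁻⁵ m = 0.051913 mm
steel: ΔL = 11×10⁻⁶ × 1.326 m × 45 = 6.5637×10⁻⁴ m = 0.65637 mm
difference = 0.65637 − 0.051913 = 0.604457 mm

0.604 mm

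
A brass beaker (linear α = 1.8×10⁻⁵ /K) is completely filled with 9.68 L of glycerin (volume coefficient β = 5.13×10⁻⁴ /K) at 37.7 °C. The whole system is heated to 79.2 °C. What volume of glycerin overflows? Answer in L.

The beaker also expands: β_container ≈ 3α = 5.4×10⁻⁵ /K
Net overflow = V₀(β_liq − 3α_cont)ΔT
β − 3α = 5.13×10⁻⁴ − 5.4×10⁻⁵ = 4.59×10⁻⁴ /K; ΔT = 41.5 K
ΔV = 9.68 × 4.59×10⁻⁴ × 41.5 = 0.184 L

0.184 L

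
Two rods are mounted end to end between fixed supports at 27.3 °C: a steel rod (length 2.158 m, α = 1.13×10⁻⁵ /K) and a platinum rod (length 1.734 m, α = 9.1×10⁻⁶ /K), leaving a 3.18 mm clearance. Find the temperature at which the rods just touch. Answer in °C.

T = 106 °C

α₁L₁ = 2.43854×10⁻⁵ m/K, α₂L₂ = 1.57794×10⁻⁵ m/K → total 4.01648×10⁻⁵ m/K
ΔT = g/(α₁L₁+α₂L₂) = 3.18×10⁻³ / 4.01648×10⁻⁵ = 79.17 K
T = 27.3 + 79.17 = 106.47 °C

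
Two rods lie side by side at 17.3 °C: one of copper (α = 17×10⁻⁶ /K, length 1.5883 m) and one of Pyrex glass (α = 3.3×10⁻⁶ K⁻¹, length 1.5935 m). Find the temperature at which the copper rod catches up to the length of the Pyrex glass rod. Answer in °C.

T = 256.5 °C

L₁(1 + α₁ΔT) = L₂(1 + α₂ΔT) ⇒ ΔT = (L₂ − L₁)/(α₁L₁ − α₂L₂)
L₂ − L₁ = 1.5935 − 1.5883 = 5.20×10⁻³ m
α₁L₁ − α₂L₂ = 17×10⁻⁶×1.5883 − 3.3×10⁻⁶×1.5935 = 2.174255×10⁻⁵ m/K
ΔT = 5.20×10⁻³ / 2.174255×10⁻⁵ = 239.162 K
T = 17.3 + 239.162 = 256.462 °C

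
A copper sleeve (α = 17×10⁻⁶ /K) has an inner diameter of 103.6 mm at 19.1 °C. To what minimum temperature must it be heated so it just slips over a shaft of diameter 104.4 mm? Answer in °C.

Required Δd = 104.4 − 103.6 = 0.8 mm
Δd = αd₀ΔT ⇒ ΔT = Δd/(αd₀) = 0.8 / (17×10⁻⁶ × 103.6) = 454.24 K
T_min = 19.1 + 454.24 = 473.34 °C

T = 473 °C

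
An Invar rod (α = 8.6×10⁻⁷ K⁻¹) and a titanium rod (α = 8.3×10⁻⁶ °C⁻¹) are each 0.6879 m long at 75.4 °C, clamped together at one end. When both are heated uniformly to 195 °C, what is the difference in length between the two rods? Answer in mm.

0.612 mm

ΔT = 119.6 K
Invar: ΔL = 8.6×10⁻⁷ × 0.6879 m × 119.6 = 7.0755×10⁻⁵ m = 0.070755 mm
titanium: ΔL = 8.3×10⁻⁶ × 0.6879 m × 119.6 = 6.8286×10⁻⁴ m = 0.68286 mm
difference = 0.68286 − 0.070755 = 0.612105 mm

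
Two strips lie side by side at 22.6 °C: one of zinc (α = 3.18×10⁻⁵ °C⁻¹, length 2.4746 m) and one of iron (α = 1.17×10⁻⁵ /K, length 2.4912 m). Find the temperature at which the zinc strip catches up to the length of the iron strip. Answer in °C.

L₁(1 + α₁ΔT) = L₂(1 + α₂ΔT) ⇒ ΔT = (L₂ − L₁)/(α₁L₁ − α₂L₂)
L₂ − L₁ = 2.4912 − 2.4746 = 1.66×10⁻² m
α₁L₁ − α₂L₂ = 3.18×10⁻⁵×2.4746 − 1.17×10⁻⁵×2.4912 = 4.954524×10⁻⁵ m/K
ΔT = 1.66×10⁻² / 4.954524×10⁻⁵ = 335.047 K
T = 22.6 + 335.047 = 357.647 °C

T = 357.6 °C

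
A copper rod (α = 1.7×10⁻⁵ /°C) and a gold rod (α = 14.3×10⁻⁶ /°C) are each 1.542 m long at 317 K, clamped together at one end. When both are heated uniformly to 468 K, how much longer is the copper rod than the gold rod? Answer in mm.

0.629 mm

ΔT = 151 K
copper: ΔL = 1.7×10⁻⁵ × 1.542 m × 151 = 3.9583×10⁻³ m = 3.9583 mm
gold: ΔL = 14.3×10⁻⁶ × 1.542 m × 151 = 3.3296×10⁻³ m = 3.3296 mm
difference = 3.9583 − 3.3296 = 0.6287 mm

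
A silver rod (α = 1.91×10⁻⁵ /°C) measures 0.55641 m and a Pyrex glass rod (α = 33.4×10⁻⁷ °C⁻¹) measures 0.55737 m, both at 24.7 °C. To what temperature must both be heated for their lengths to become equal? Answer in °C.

T = 134.2 °C

L₁(1 + α₁ΔT) = L₂(1 + α₂ΔT) ⇒ ΔT = (L₂ − L₁)/(α₁L₁ − α₂L₂)
L₂ − L₁ = 0.55737 − 0.55641 = 9.60×10⁻⁴ m
α₁L₁ − α₂L₂ = 1.91×10⁻⁵×0.55641 − 33.4×10⁻⁷×0.55737 = 8.7658152×10⁻⁶ m/K
ΔT = 9.60×10⁻⁴ / 8.7658152×10⁻⁶ = 109.516 K
T = 24.7 + 109.516 = 134.216 °C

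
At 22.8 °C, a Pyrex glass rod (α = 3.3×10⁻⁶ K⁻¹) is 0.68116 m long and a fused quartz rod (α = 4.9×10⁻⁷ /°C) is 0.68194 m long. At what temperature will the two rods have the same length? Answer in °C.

T = 430.4 °C

Equal length when α₁L₁ΔT − α₂L₂ΔT = L₂ − L₁ = 7.80×10⁻⁴ m
α₁L₁ = 2.247828×10⁻⁶, α₂L₂ = 3.341506×10⁻⁷ → Δ(αL) = 1.9136774×10⁻⁶ m/K
ΔT = 7.80×10⁻⁴ / 1.9136774×10⁻⁶ = 407.592 K, so T = 22.8 + 407.592 = 430.392 °C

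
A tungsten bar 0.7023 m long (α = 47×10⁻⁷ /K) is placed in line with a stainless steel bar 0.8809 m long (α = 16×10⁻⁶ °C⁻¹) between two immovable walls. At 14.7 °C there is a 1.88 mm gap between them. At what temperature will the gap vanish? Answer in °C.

α₁L₁ = 3.30081×10⁻⁶ m/K, α₂L₂ = 1.40944×10⁻⁵ m/K → total 1.739521×10⁻⁵ m/K
ΔT = g/(α₁L₁+α₂L₂) = 1.88×10⁻³ / 1.739521×10⁻⁵ = 108.08 K
T = 14.7 + 108.08 = 122.78 °C

T = 123 °C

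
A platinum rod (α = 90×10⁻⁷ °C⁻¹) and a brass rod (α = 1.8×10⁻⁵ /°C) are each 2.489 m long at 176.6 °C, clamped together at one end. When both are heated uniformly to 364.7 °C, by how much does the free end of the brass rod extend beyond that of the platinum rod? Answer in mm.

ΔT = 188.1 K
platinum: ΔL = 90×10⁻⁷ × 2.489 m × 188.1 = 4.2136×10⁻³ m = 4.2136 mm
brass: ΔL = 1.8×10⁻⁵ × 2.489 m × 188.1 = 8.4273×10⁻³ m = 8.4273 mm
difference = 8.4273 − 4.2136 = 4.2137 mm

4.21 mm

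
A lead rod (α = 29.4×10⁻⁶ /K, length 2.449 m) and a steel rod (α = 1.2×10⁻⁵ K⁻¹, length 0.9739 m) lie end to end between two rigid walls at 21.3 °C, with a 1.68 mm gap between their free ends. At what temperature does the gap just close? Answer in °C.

Gap closes when ΔL₁ + ΔL₂ = 1.68 mm = 1.68×10⁻³ m
(α₁L₁ + α₂L₂)ΔT = g
α₁L₁ + α₂L₂ = 29.4×10⁻⁶×2.449 + 1.2×10⁻⁵×0.9739 = 8.36874×10⁻⁵ m/K
ΔT = 1.68×10⁻³ / 8.36874×10⁻⁵ = 20.075 K
T = 21.3 + 20.075 = 41.375 °C

T = 41.4 °C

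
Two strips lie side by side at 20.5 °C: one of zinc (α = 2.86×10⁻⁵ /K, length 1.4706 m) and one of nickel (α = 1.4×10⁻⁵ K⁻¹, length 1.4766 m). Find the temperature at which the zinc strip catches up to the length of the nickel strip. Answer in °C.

L₁(1 + α₁ΔT) = L₂(1 + α₂ΔT) ⇒ ΔT = (L₂ − L₁)/(α₁L₁ − α₂L₂)
L₂ − L₁ = 1.4766 − 1.4706 = 6.00×10⁻³ m
α₁L₁ − α₂L₂ = 2.86×10⁻⁵×1.4706 − 1.4×10⁻⁵×1.4766 = 2.138676×10⁻⁵ m/K
ΔT = 6.00×10⁻³ / 2.138676×10⁻⁵ = 280.547 K
T = 20.5 + 280.547 = 301.047 °C

T = 301.0 °C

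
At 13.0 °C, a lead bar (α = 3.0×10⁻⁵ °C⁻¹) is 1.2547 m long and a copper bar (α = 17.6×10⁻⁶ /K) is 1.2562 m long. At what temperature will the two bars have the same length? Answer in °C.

L₁(1 + α₁ΔT) = L₂(1 + α₂ΔT) ⇒ ΔT = (L₂ − L₁)/(α₁L₁ − α₂L₂)
L₂ − L₁ = 1.2562 − 1.2547 = 1.50×10⁻³ m
α₁L₁ − α₂L₂ = 3.0×10⁻⁵×1.2547 − 17.6×10⁻⁶×1.2562 = 1.553188×10⁻⁵ m/K
ΔT = 1.50×10⁻³ / 1.553188×10⁻⁵ = 96.576 K
T = 13.0 + 96.576 = 109.576 °C

T = 109.6 °C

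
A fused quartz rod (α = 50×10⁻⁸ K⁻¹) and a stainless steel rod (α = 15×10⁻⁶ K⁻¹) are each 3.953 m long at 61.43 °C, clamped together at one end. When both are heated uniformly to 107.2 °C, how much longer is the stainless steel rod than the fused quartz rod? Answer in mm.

2.62 mm

ΔT = 45.77 K
fused quartz: ΔL = 50×10⁻⁸ × 3.953 m × 45.77 = 9.0464×10⁻⁵ m = 0.090464 mm
stainless steel: ΔL = 15×10⁻⁶ × 3.953 m × 45.77 = 2.7139×10⁻³ m = 2.7139 mm
difference = 2.7139 − 0.090464 = 2.623436 mm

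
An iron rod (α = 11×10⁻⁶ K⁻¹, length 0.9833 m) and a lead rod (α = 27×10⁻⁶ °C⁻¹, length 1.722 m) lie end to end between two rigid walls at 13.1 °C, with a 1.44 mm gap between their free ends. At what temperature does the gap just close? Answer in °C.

Gap closes when ΔL₁ + ΔL₂ = 1.44 mm = 1.44×10⁻³ m
(α₁L₁ + α₂L₂)ΔT = g
α₁L₁ + α₂L₂ = 11×10⁻⁶×0.9833 + 27×10⁻⁶×1.722 = 5.73103×10⁻⁵ m/K
ΔT = 1.44×10⁻³ / 5.73103×10⁻⁵ = 25.126 K
T = 13.1 + 25.126 = 38.226 °C

T = 38.2 °C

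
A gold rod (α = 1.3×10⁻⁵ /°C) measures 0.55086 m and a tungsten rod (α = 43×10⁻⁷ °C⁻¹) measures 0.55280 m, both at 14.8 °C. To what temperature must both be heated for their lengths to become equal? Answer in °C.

T = 420.3 °C

L₁(1 + α₁ΔT) = L₂(1 + α₂ΔT) ⇒ ΔT = (L₂ − L₁)/(α₁L₁ − α₂L₂)
L₂ − L₁ = 0.55280 − 0.55086 = 1.94×10⁻³ m
α₁L₁ − α₂L₂ = 1.3×10⁻⁵×0.55086 − 43×10⁻⁷×0.55280 = 4.78414×10⁻⁶ m/K
ΔT = 1.94×10⁻³ / 4.78414×10⁻⁶ = 405.507 K
T = 14.8 + 405.507 = 420.307 °C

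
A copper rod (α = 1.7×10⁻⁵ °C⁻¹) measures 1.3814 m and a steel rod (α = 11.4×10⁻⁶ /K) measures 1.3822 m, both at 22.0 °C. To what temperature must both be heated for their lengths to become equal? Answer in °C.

T = 125.5 °C

L₁(1 + α₁ΔT) = L₂(1 + α₂ΔT) ⇒ ΔT = (L₂ − L₁)/(α₁L₁ − α₂L₂)
L₂ − L₁ = 1.3822 − 1.3814 = 8.00×10⁻⁴ m
α₁L₁ − α₂L₂ = 1.7×10⁻⁵×1.3814 − 11.4×10⁻⁶×1.3822 = 7.72672×10⁻⁶ m/K
ΔT = 8.00×10⁻⁴ / 7.72672×10⁻⁶ = 103.537 K
T = 22.0 + 103.537 = 125.537 °C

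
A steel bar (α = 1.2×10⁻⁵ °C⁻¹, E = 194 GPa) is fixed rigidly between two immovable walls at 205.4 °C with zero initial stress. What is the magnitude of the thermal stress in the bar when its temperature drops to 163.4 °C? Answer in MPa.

σ = 97.8 MPa

Fully constrained: the free strain ε = αΔT is blocked, so σ = Eε = EαΔT.
|ΔT| = 42.0 K
σ = 194×10⁹ × 1.2×10⁻⁵ × 42.0 = 9.78×10⁷ Pa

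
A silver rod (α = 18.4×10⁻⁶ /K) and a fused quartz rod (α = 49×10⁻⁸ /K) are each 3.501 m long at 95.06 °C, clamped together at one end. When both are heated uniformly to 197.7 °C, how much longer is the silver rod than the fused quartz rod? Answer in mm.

ΔT = 102.64 K
silver: ΔL = 18.4×10⁻⁶ × 3.501 m × 102.64 = 6.6119×10⁻³ m = 6.6119 mm
fused quartz: ΔL = 49×10⁻⁸ × 3.501 m × 102.64 = 1.7608×10⁻⁴ m = 0.17608 mm
difference = 6.6119 − 0.17608 = 6.43582 mm

6.44 mm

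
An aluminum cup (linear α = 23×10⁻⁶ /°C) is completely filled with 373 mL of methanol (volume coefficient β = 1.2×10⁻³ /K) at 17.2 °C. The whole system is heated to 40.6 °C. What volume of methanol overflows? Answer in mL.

The cup also expands: β_container ≈ 3α = 6.9×10⁻⁵ /K
Net overflow = V₀(β_liq − 3α_cont)ΔT
β − 3α = 1.20×10⁻³ − 6.9×10⁻⁵ = 1.131×10⁻³ /K; ΔT = 23.4 K
ΔV = 373 × 1.131×10⁻³ × 23.4 = 9.87 mL

9.87 mL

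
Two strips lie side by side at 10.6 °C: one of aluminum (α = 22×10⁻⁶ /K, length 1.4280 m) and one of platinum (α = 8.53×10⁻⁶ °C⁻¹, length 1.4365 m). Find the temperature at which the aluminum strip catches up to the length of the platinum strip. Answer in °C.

T = 454.2 °C

L₁(1 + α₁ΔT) = L₂(1 + α₂ΔT) ⇒ ΔT = (L₂ − L₁)/(α₁L₁ − α₂L₂)
L₂ − L₁ = 1.4365 − 1.4280 = 8.50×10⁻³ m
α₁L₁ − α₂L₂ = 22×10⁻⁶×1.4280 − 8.53×10⁻⁶×1.4365 = 1.9162655×10⁻⁵ m/K
ΔT = 8.50×10⁻³ / 1.9162655×10⁻⁵ = 443.571 K
T = 10.6 + 443.571 = 454.171 °C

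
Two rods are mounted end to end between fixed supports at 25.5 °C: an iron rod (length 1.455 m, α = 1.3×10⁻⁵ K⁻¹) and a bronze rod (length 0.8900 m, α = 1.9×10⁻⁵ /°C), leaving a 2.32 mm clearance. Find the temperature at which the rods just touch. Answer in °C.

α₁L₁ = 1.8915×10⁻⁵ m/K, α₂L₂ = 1.691×10⁻⁵ m/K → total 3.5825×10⁻⁵ m/K
ΔT = g/(α₁L₁+α₂L₂) = 2.32×10⁻³ / 3.5825×10⁻⁵ = 64.759 K
T = 25.5 + 64.759 = 90.259 °C

T = 90.3 °C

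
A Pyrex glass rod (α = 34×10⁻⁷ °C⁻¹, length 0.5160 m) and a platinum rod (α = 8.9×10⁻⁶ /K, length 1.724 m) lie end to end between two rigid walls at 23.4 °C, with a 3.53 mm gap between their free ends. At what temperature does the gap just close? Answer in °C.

T = 230 °C

Gap closes when ΔL₁ + ΔL₂ = 3.53 mm = 3.53×10⁻³ m
(α₁L₁ + α₂L₂)ΔT = g
α₁L₁ + α₂L₂ = 34×10⁻⁷×0.5160 + 8.9×10⁻⁶×1.724 = 1.7098×10⁻⁵ m/K
ΔT = 3.53×10⁻³ / 1.7098×10⁻⁵ = 206.46 K
T = 23.4 + 206.46 = 229.86 °C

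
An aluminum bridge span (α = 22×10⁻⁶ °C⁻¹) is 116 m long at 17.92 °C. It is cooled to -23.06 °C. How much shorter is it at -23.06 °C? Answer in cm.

|ΔT| = |-23.06 − 17.92| = 40.98 K
ΔL = αL₀ΔT = (22×10⁻⁶)(116)(40.98) = 1.05×10⁻¹ m

ΔL = 10.5 cm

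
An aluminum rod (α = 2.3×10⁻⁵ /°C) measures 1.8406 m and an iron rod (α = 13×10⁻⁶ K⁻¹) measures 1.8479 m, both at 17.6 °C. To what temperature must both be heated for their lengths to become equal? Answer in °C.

L₁(1 + α₁ΔT) = L₂(1 + α₂ΔT) ⇒ ΔT = (L₂ − L₁)/(α₁L₁ − α₂L₂)
L₂ − L₁ = 1.8479 − 1.8406 = 7.30×10⁻³ m
α₁L₁ − α₂L₂ = 2.3×10⁻⁵×1.8406 − 13×10⁻⁶×1.8479 = 1.83111×10⁻⁵ m/K
ΔT = 7.30×10⁻³ / 1.83111×10⁻⁵ = 398.665 K
T = 17.6 + 398.665 = 416.265 °C

T = 416.3 °C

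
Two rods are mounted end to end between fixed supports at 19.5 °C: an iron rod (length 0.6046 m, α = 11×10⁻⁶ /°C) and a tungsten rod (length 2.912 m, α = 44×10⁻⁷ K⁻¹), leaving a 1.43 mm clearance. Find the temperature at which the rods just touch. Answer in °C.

T = 93.0 °C

α₁L₁ = 6.6506×10⁻⁶ m/K, α₂L₂ = 1.28128×10⁻⁵ m/K → total 1.94634×10⁻⁵ m/K
ΔT = g/(α₁L₁+α₂L₂) = 1.43×10⁻³ / 1.94634×10⁻⁵ = 73.471 K
T = 19.5 + 73.471 = 92.971 °C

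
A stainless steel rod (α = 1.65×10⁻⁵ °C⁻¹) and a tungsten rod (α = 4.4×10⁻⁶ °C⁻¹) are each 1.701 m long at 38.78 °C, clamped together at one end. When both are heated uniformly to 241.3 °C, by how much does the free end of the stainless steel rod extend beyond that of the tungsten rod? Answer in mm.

4.17 mm

ΔT = 202.52 K
stainless steel: ΔL = 1.65×10⁻⁵ × 1.701 m × 202.52 = 5.6840×10⁻³ m = 5.6840 mm
tungsten: ΔL = 4.4×10⁻⁶ × 1.701 m × 202.52 = 1.5157×10⁻³ m = 1.5157 mm
difference = 5.6840 − 1.5157 = 4.1683 mm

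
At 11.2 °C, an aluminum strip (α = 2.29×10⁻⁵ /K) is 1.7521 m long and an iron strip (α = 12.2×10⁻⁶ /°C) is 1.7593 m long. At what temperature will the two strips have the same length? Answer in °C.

Equal length when α₁L₁ΔT − α₂L₂ΔT = L₂ − L₁ = 7.20×10⁻³ m
α₁L₁ = 4.012309×10⁻⁵, α₂L₂ = 2.146346×10⁻⁵ → Δ(αL) = 1.865963×10⁻⁵ m/K
ΔT = 7.20×10⁻³ / 1.865963×10⁻⁵ = 385.860 K, so T = 11.2 + 385.860 = 397.060 °C

T = 397.1 °C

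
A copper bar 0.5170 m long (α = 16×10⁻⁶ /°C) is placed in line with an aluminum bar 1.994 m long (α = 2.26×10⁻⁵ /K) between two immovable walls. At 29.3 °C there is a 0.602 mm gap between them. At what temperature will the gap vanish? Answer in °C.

T = 40.6 °C

Gap closes when ΔL₁ + ΔL₂ = 0.602 mm = 6.02×10⁻⁴ m
(α₁L₁ + α₂L₂)ΔT = g
α₁L₁ + α₂L₂ = 16×10⁻⁶×0.5170 + 2.26×10⁻⁵×1.994 = 5.33364×10⁻⁵ m/K
ΔT = 6.02×10⁻⁴ / 5.33364×10⁻⁵ = 11.287 K
T = 29.3 + 11.287 = 40.587 °C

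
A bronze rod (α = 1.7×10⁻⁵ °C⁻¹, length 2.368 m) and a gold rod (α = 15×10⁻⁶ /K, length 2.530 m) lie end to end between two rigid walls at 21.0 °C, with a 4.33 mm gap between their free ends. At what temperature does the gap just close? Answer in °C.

T = 76.4 °C

α₁L₁ = 4.0256×10⁻⁵ m/K, α₂L₂ = 3.795×10⁻⁵ m/K → total 7.8206×10⁻⁵ m/K
ΔT = g/(α₁L₁+α₂L₂) = 4.33×10⁻³ / 7.8206×10⁻⁵ = 55.367 K
T = 21.0 + 55.367 = 76.367 °C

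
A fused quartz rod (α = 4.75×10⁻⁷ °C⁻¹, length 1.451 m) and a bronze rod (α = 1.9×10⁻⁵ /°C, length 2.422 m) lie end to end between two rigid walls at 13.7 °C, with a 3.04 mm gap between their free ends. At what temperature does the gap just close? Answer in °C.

α₁L₁ = 6.89225×10⁻⁷ m/K, α₂L₂ = 4.6018×10⁻⁵ m/K → total 4.6707225×10⁻⁵ m/K
ΔT = g/(α₁L₁+α₂L₂) = 3.04×10⁻³ / 4.6707225×10⁻⁵ = 65.086 K
T = 13.7 + 65.086 = 78.786 °C

T = 78.8 °C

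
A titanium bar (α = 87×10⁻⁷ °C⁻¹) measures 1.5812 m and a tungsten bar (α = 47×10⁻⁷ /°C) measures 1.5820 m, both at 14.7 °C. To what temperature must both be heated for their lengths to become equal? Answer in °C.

T = 141.3 °C

L₁(1 + α₁ΔT) = L₂(1 + α₂ΔT) ⇒ ΔT = (L₂ − L₁)/(α₁L₁ − α₂L₂)
L₂ − L₁ = 1.5820 − 1.5812 = 8.00×10⁻⁴ m
α₁L₁ − α₂L₂ = 87×10⁻⁷×1.5812 − 47×10⁻⁷×1.5820 = 6.32104×10⁻⁶ m/K
ΔT = 8.00×10⁻⁴ / 6.32104×10⁻⁶ = 126.561 K
T = 14.7 + 126.561 = 141.261 °C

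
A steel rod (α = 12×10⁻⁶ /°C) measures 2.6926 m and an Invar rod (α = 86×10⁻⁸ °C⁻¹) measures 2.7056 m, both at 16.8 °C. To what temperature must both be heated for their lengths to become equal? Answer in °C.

L₁(1 + α₁ΔT) = L₂(1 + α₂ΔT) ⇒ ΔT = (L₂ − L₁)/(α₁L₁ − α₂L₂)
L₂ − L₁ = 2.7056 − 2.6926 = 1.30×10⁻² m
α₁L₁ − α₂L₂ = 12×10⁻⁶×2.6926 − 86×10⁻⁸×2.7056 = 2.9984384×10⁻⁵ m/K
ΔT = 1.30×10⁻² / 2.9984384×10⁻⁵ = 433.559 K
T = 16.8 + 433.559 = 450.359 °C

T = 450.4 °C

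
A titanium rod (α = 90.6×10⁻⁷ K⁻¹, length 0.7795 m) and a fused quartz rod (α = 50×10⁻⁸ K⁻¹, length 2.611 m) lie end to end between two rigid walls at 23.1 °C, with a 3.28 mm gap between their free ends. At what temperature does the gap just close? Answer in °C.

T = 415 °C

Gap closes when ΔL₁ + ΔL₂ = 3.28 mm = 3.28×10⁻³ m
(α₁L₁ + α₂L₂)ΔT = g
α₁L₁ + α₂L₂ = 90.6×10⁻⁷×0.7795 + 50×10⁻⁸×2.611 = 8.36777×10⁻⁶ m/K
ΔT = 3.28×10⁻³ / 8.36777×10⁻⁶ = 391.98 K
T = 23.1 + 391.98 = 415.08 °C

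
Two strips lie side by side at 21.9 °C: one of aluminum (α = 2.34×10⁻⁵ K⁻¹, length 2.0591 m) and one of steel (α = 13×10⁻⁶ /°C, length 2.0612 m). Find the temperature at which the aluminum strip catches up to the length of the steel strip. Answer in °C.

Equal length when α₁L₁ΔT − α₂L₂ΔT = L₂ − L₁ = 2.10×10⁻³ m
α₁L₁ = 4.818294×10⁻⁵, α₂L₂ = 2.67956×10⁻⁵ → Δ(αL) = 2.138734×10⁻⁵ m/K
ΔT = 2.10×10⁻³ / 2.138734×10⁻⁵ = 98.189 K, so T = 21.9 + 98.189 = 120.089 °C

T = 120.1 °C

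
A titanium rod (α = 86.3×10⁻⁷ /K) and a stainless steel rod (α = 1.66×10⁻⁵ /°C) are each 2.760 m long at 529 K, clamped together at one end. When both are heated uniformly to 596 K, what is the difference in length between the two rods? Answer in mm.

ΔT = 67 K
titanium: ΔL = 86.3×10⁻⁷ × 2.760 m × 67 = 1.5959×10⁻³ m = 1.5959 mm
stainless steel: ΔL = 1.66×10⁻⁵ × 2.760 m × 67 = 3.0697×10⁻³ m = 3.0697 mm
difference = 3.0697 − 1.5959 = 1.4738 mm

1.47 mm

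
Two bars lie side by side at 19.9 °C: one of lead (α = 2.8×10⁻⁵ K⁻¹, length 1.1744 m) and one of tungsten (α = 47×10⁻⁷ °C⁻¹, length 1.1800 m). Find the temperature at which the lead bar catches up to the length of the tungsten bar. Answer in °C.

T = 224.7 °C

Equal length when α₁L₁ΔT − α₂L₂ΔT = L₂ − L₁ = 5.60×10⁻³ m
α₁L₁ = 3.28832×10⁻⁵, α₂L₂ = 5.546×10⁻⁶ → Δ(αL) = 2.73372×10⁻⁵ m/K
ΔT = 5.60×10⁻³ / 2.73372×10⁻⁵ = 204.849 K, so T = 19.9 + 204.849 = 224.749 °C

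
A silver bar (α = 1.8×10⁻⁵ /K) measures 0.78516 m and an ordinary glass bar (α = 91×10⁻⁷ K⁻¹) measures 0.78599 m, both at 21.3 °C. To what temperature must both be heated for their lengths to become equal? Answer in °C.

Equal length when α₁L₁ΔT − α₂L₂ΔT = L₂ − L₁ = 8.30×10⁻⁴ m
α₁L₁ = 1.413288×10⁻⁵, α₂L₂ = 7.152509×10⁻⁶ → Δ(αL) = 6.980371×10⁻⁶ m/K
ΔT = 8.30×10⁻⁴ / 6.980371×10⁻⁶ = 118.905 K, so T = 21.3 + 118.905 = 140.205 °C

T = 140.2 °C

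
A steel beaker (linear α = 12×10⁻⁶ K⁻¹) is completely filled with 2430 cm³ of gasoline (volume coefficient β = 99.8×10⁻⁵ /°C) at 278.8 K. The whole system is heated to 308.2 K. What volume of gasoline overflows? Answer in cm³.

The beaker also expands: β_container ≈ 3α = 3.6×10⁻⁵ /K
Net overflow = V₀(β_liq − 3α_cont)ΔT
β − 3α = 9.98×10⁻⁴ − 3.6×10⁻⁵ = 9.62×10⁻⁴ /K; ΔT = 29.4 K
ΔV = 2430 × 9.62×10⁻⁴ × 29.4 = 68.7 cm³

68.7 cm³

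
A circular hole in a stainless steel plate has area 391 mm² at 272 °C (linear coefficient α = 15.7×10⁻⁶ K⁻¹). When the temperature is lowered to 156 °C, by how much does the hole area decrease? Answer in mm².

ΔA = 1.42 mm²

Area coefficient ≈ 2α; |ΔT| = 116 K
ΔA = 2αA₀ΔT = 2(15.7×10⁻⁶)(391)(116) = 1.42 mm²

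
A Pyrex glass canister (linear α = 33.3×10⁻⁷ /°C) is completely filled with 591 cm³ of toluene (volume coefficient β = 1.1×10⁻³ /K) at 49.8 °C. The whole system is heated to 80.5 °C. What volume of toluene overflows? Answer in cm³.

The canister also expands: β_container ≈ 3α = 9.99×10⁻⁶ /K
Net overflow = V₀(β_liq − 3α_cont)ΔT
β − 3α = 1.10×10⁻³ − 9.99×10⁻⁶ = 1.09001×10⁻³ /K; ΔT = 30.7 K
ΔV = 591 × 1.09001×10⁻³ × 30.7 = 19.8 cm³

19.8 cm³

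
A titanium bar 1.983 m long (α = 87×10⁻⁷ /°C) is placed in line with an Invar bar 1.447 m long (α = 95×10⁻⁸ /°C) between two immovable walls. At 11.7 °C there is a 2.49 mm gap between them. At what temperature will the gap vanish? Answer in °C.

T = 145 °C

α₁L₁ = 1.72521×10⁻⁵ m/K, α₂L₂ = 1.37465×10⁻⁶ m/K → total 1.862675×10⁻⁵ m/K
ΔT = g/(α₁L₁+α₂L₂) = 2.49×10⁻³ / 1.862675×10⁻⁵ = 133.68 K
T = 11.7 + 133.68 = 145.38 °C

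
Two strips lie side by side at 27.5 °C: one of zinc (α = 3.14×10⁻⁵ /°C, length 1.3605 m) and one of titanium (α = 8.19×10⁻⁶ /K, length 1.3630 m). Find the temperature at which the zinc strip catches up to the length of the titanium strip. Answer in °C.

T = 106.7 °C

Equal length when α₁L₁ΔT − α₂L₂ΔT = L₂ − L₁ = 2.50×10⁻³ m
α₁L₁ = 4.27197×10⁻⁵, α₂L₂ = 1.116297×10⁻⁵ → Δ(αL) = 3.155673×10⁻⁵ m/K
ΔT = 2.50×10⁻³ / 3.155673×10⁻⁵ = 79.222 K, so T = 27.5 + 79.222 = 106.722 °C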